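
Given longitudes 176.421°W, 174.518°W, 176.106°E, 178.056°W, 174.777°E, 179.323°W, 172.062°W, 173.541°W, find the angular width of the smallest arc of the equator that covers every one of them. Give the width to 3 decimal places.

Sort the longitudes: -179.323°, -178.056°, -176.421°, -174.518°, -173.541°, -172.062°, +174.777°, +176.106°.
Eastward gaps between consecutive values (wrapping around): 1.267°, 1.635°, 1.903°, 0.977°, 1.479°, 346.839°, 1.329°, 4.571°.
Largest gap = 346.839° ⇒ minimal covering band is its complement: 360° − 346.839° = 13.161°.
Band runs from +174.777° eastward to -172.062°, crossing the antimeridian.

13.161°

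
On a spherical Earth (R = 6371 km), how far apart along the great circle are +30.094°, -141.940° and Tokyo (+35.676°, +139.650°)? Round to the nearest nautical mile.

3861 nmi

Δλ = 139.650 − -141.940 = 281.590°; wrapped into (−180°, 180°]: -78.410°.
Δφ = 35.676 − 30.094 = 5.582°.
a = sin²(Δφ/2) + cos φ₁ · cos φ₂ · sin²(Δλ/2) = 0.283184.
c = 2·atan2(√a, √(1−a)) = 1.12228 rad → d = 6371·c ≈ 7150.03 km ≈ 3860.70 nmi.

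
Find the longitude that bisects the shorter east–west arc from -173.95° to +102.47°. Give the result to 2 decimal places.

Signed shortest Δλ from -173.95° to +102.47° is -83.58°.
Midpoint longitude = -173.95° + (-83.58°)/2 = -173.95° − 41.79° = -215.74°.
Normalise into (−180°, 180°]: +144.26°.
(The naïve average (-173.95 + +102.47)/2 = -35.74° is on the wrong side of the globe.)

+144.26°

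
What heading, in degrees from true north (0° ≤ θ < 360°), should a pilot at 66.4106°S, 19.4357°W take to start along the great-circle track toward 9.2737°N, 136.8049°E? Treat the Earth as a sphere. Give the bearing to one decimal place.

152.5°

Δλ = 136.8049 − -19.4357 = 156.2406°.
θ = atan2( sin Δλ · cos φ₂ , cos φ₁ · sin φ₂ − sin φ₁ · cos φ₂ · cos Δλ )
  = atan2(0.39763, -0.76331) = 152.484° → normalised to [0°, 360°): 152.484°.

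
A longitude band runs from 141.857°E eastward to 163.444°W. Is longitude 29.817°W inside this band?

No

Band width going east from +141.857° to -163.444°: ((-163.444 − 141.857) mod 360) = 54.699°.
Offset of -29.817° east of the west edge: ((-29.817 − 141.857) mod 360) = 188.326°.
188.326° > 54.699° ⇒ outside.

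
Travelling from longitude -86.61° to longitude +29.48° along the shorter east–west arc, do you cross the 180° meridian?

Signed shortest Δλ = ((29.48 − -86.61 + 180) mod 360) − 180 = 116.09°.
Going east by 116.09° from -86.61° reaches +29.48° without touching 180°.

No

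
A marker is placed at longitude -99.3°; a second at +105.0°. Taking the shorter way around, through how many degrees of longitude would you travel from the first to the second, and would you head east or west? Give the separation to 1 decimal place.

155.7° west

Raw difference: 105.0 − -99.3 = 204.3°.
Normalise into (−180°, 180°]: 204.3° − 360° = -155.7°.
Negative ⇒ the second point lies to the west; separation 155.7°.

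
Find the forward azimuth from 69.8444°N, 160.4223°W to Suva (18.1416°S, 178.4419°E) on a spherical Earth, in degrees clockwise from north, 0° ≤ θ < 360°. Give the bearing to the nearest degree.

200°

Δλ = 178.4419 − -160.4223 = 338.8642°; wrapped into (−180°, 180°]: -21.1358°.
θ = atan2( sin Δλ · cos φ₂ , cos φ₁ · sin φ₂ − sin φ₁ · cos φ₂ · cos Δλ )
  = atan2(-0.34266, -0.93937) = -159.959° → normalised to [0°, 360°): 200.041°.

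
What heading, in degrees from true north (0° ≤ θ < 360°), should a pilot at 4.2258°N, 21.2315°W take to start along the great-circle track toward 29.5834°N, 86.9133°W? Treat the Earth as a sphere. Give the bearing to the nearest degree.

Δλ = -86.9133 − -21.2315 = -65.6818°.
θ = atan2( sin Δλ · cos φ₂ , cos φ₁ · sin φ₂ − sin φ₁ · cos φ₂ · cos Δλ )
  = atan2(-0.79248, 0.46596) = -59.545° → normalised to [0°, 360°): 300.455°.

300°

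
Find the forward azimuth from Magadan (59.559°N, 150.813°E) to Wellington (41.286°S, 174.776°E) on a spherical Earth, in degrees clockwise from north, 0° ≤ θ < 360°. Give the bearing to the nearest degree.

Δλ = 174.776 − 150.813 = 23.963°.
θ = atan2( sin Δλ · cos φ₂ , cos φ₁ · sin φ₂ − sin φ₁ · cos φ₂ · cos Δλ )
  = atan2(0.30519, -0.92630) = 161.764° → normalised to [0°, 360°): 161.764°.

162°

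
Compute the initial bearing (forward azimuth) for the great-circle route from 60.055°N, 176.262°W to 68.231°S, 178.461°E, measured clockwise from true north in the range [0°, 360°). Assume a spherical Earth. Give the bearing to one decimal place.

Δλ = 178.461 − -176.262 = 354.723°; wrapped into (−180°, 180°]: -5.277°.
θ = atan2( sin Δλ · cos φ₂ , cos φ₁ · sin φ₂ − sin φ₁ · cos φ₂ · cos Δλ )
  = atan2(-0.03411, -0.78357) = -177.507° → normalised to [0°, 360°): 182.493°.

182.5°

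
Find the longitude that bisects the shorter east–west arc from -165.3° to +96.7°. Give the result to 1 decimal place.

Signed shortest Δλ from -165.3° to +96.7° is -98.0°.
Midpoint longitude = -165.3° + (-98.0°)/2 = -165.3° − 49.0° = -214.3°.
Normalise into (−180°, 180°]: +145.7°.
(The naïve average (-165.3 + +96.7)/2 = -34.3° is on the wrong side of the globe.)

+145.7°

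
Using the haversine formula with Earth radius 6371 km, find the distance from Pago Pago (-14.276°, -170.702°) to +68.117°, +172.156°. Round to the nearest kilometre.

9265 km

Δλ = 172.156 − -170.702 = 342.858°; wrapped into (−180°, 180°]: -17.142°.
Δφ = 68.117 − -14.276 = 82.393°.
a = sin²(Δφ/2) + cos φ₁ · cos φ₂ · sin²(Δλ/2) = 0.441834.
c = 2·atan2(√a, √(1−a)) = 1.45420 rad → d = 6371·c ≈ 9264.71 km.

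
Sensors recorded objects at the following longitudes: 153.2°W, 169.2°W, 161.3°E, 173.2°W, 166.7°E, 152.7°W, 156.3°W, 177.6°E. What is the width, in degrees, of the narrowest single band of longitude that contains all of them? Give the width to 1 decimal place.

46.0°

Sort the longitudes: -173.2°, -169.2°, -156.3°, -153.2°, -152.7°, +161.3°, +166.7°, +177.6°.
Eastward gaps between consecutive values (wrapping around): 4.0°, 12.9°, 3.1°, 0.5°, 314.0°, 5.4°, 10.9°, 9.2°.
Largest gap = 314.0° ⇒ minimal covering band is its complement: 360° − 314.0° = 46.0°.
Band runs from +161.3° eastward to -152.7°, crossing the antimeridian.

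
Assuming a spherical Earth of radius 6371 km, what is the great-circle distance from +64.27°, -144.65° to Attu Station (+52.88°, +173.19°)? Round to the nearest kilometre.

Δλ = 173.19 − -144.65 = 317.84°; wrapped into (−180°, 180°]: -42.16°.
Δφ = 52.88 − 64.27 = -11.39°.
a = sin²(Δφ/2) + cos φ₁ · cos φ₂ · sin²(Δλ/2) = 0.043739.
c = 2·atan2(√a, √(1−a)) = 0.42139 rad → d = 6371·c ≈ 2684.67 km.

2685 km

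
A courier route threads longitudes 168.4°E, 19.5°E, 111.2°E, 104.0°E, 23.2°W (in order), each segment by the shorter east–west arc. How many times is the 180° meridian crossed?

0

Leg 1: +168.4° → +19.5°, shortest Δλ = -148.9° (west) — does not cross 180°.
Leg 2: +19.5° → +111.2°, shortest Δλ = 91.7° (east) — does not cross 180°.
Leg 3: +111.2° → +104.0°, shortest Δλ = -7.2° (west) — does not cross 180°.
Leg 4: +104.0° → -23.2°, shortest Δλ = -127.2° (west) — does not cross 180°.
Total crossings: 0.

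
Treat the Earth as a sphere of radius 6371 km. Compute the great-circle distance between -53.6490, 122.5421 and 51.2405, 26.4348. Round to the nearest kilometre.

Δλ = 26.4348 − 122.5421 = -96.1073°.
Δφ = 51.2405 − -53.6490 = 104.8895°.
a = sin²(Δφ/2) + cos φ₁ · cos φ₂ · sin²(Δλ/2) = 0.833758.
c = 2·atan2(√a, √(1−a)) = 2.30166 rad → d = 6371·c ≈ 14663.90 km.

14664 km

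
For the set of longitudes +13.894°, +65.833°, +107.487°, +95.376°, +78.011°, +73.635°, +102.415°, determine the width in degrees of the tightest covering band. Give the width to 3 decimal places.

93.593°

Sort the longitudes: +13.894°, +65.833°, +73.635°, +78.011°, +95.376°, +102.415°, +107.487°.
Eastward gaps between consecutive values (wrapping around): 51.939°, 7.802°, 4.376°, 17.365°, 7.039°, 5.072°, 266.407°.
Largest gap = 266.407° ⇒ minimal covering band is its complement: 360° − 266.407° = 93.593°.
Band runs from +13.894° eastward to +107.487°.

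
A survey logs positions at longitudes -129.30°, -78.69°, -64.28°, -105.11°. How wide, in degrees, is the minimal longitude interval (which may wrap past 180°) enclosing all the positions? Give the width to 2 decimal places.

65.02°

Sort the longitudes: -129.30°, -105.11°, -78.69°, -64.28°.
Eastward gaps between consecutive values (wrapping around): 24.19°, 26.42°, 14.41°, 294.98°.
Largest gap = 294.98° ⇒ minimal covering band is its complement: 360° − 294.98° = 65.02°.
Band runs from -129.30° eastward to -64.28°.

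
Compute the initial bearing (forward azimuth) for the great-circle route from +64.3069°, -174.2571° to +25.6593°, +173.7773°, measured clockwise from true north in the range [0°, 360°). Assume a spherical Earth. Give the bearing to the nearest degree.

Δλ = 173.7773 − -174.2571 = 348.0344°; wrapped into (−180°, 180°]: -11.9656°.
θ = atan2( sin Δλ · cos φ₂ , cos φ₁ · sin φ₂ − sin φ₁ · cos φ₂ · cos Δλ )
  = atan2(-0.18688, -0.60688) = -162.885° → normalised to [0°, 360°): 197.115°.

197°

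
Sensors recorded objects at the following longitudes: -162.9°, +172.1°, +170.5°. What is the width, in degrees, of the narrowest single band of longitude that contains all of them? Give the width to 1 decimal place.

Sort the longitudes: -162.9°, +170.5°, +172.1°.
Eastward gaps between consecutive values (wrapping around): 333.4°, 1.6°, 25.0°.
Largest gap = 333.4° ⇒ minimal covering band is its complement: 360° − 333.4° = 26.6°.
Band runs from +170.5° eastward to -162.9°, crossing the antimeridian.

26.6°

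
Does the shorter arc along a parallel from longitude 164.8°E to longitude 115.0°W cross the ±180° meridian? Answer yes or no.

Naïve |-115.0 − 164.8| = 279.8° > 180°, so the shorter arc goes the other way round — across 180°.
Signed shortest Δλ = ((-115.0 − 164.8 + 180) mod 360) − 180 = 80.2°.
Going east by 80.2° from +164.8° passes through 180° before reaching -115.0°.

Yes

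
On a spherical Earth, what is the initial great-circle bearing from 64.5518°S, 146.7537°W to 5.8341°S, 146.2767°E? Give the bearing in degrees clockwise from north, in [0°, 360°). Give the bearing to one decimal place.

Δλ = 146.2767 − -146.7537 = 293.0304°; wrapped into (−180°, 180°]: -66.9696°.
θ = atan2( sin Δλ · cos φ₂ , cos φ₁ · sin φ₂ − sin φ₁ · cos φ₂ · cos Δλ )
  = atan2(-0.91553, 0.30775) = -71.420° → normalised to [0°, 360°): 288.580°.

288.6°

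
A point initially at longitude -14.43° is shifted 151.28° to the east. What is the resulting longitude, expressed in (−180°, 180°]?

+136.85°

Start at -14.43°; shift +151.28° → +136.85°.
+136.85° already lies in (−180°, 180°].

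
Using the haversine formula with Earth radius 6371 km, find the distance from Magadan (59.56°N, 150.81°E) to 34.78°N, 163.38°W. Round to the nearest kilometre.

4289 km

Δλ = -163.38 − 150.81 = -314.19°; wrapped into (−180°, 180°]: 45.81°.
Δφ = 34.78 − 59.56 = -24.78°.
a = sin²(Δφ/2) + cos φ₁ · cos φ₂ · sin²(Δλ/2) = 0.109073.
c = 2·atan2(√a, √(1−a)) = 0.67316 rad → d = 6371·c ≈ 4288.71 km.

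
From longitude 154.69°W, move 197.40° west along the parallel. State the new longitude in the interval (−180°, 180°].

7.91°E

Start at -154.69°; shift −197.40° → -352.09°.
-352.09° lies outside (−180°, 180°]; add 360° → +7.91°.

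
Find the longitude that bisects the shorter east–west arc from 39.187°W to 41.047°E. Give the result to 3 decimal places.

0.930°E

Signed shortest Δλ from -39.187° to +41.047° is +80.234°.
Midpoint longitude = -39.187° + (+80.234°)/2 = -39.187° + 40.117° = +0.930°.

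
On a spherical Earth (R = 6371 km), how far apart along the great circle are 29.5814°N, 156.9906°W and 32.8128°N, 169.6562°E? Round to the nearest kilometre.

3180 km

Δλ = 169.6562 − -156.9906 = 326.6468°; wrapped into (−180°, 180°]: -33.3532°.
Δφ = 32.8128 − 29.5814 = 3.2314°.
a = sin²(Δφ/2) + cos φ₁ · cos φ₂ · sin²(Δλ/2) = 0.060985.
c = 2·atan2(√a, √(1−a)) = 0.49907 rad → d = 6371·c ≈ 3179.56 km.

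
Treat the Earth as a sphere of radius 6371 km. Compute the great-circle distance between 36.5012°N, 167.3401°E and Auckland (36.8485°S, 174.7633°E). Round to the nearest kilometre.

Δλ = 174.7633 − 167.3401 = 7.4232°.
Δφ = -36.8485 − 36.5012 = -73.3497°.
a = sin²(Δφ/2) + cos φ₁ · cos φ₂ · sin²(Δλ/2) = 0.359431.
c = 2·atan2(√a, √(1−a)) = 1.28582 rad → d = 6371·c ≈ 8191.93 km.

8192 km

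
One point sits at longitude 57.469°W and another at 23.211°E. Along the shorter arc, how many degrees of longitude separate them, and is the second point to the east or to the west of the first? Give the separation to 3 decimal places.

Raw difference: 23.211 − -57.469 = 80.68°.
Normalise into (−180°, 180°]: 80.68° stays 80.68°.
Positive ⇒ the second point lies to the east; separation 80.680°.

80.680° east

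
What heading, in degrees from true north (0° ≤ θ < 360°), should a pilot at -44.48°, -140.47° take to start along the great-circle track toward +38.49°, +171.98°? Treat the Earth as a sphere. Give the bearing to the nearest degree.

Δλ = 171.98 − -140.47 = 312.45°; wrapped into (−180°, 180°]: -47.55°.
θ = atan2( sin Δλ · cos φ₂ , cos φ₁ · sin φ₂ − sin φ₁ · cos φ₂ · cos Δλ )
  = atan2(-0.57754, 0.81422) = -35.349° → normalised to [0°, 360°): 324.651°.

325°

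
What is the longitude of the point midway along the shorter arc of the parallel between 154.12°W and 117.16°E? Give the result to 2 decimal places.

Signed shortest Δλ from -154.12° to +117.16° is -88.72°.
Midpoint longitude = -154.12° + (-88.72°)/2 = -154.12° − 44.36° = -198.48°.
Normalise into (−180°, 180°]: +161.52°.
(The naïve average (-154.12 + +117.16)/2 = -18.48° is on the wrong side of the globe.)

161.52°E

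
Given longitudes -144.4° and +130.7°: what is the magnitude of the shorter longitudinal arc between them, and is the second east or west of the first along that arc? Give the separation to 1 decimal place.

84.9° west

Raw difference: 130.7 − -144.4 = 275.1°.
Normalise into (−180°, 180°]: 275.1° − 360° = -84.9°.
Negative ⇒ the second point lies to the west; separation 84.9°.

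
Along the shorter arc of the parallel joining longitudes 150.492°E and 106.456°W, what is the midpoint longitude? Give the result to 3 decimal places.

157.982°W

Signed shortest Δλ from +150.492° to -106.456° is +103.052°.
Midpoint longitude = +150.492° + (+103.052°)/2 = +150.492° + 51.526° = +202.018°.
Normalise into (−180°, 180°]: -157.982°.
(The naïve average (+150.492 + -106.456)/2 = 22.018° is on the wrong side of the globe.)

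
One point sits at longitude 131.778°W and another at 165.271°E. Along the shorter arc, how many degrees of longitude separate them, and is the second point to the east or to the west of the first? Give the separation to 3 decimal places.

Raw difference: 165.271 − -131.778 = 297.049°.
Normalise into (−180°, 180°]: 297.049° − 360° = -62.951°.
Negative ⇒ the second point lies to the west; separation 62.951°.

62.951° west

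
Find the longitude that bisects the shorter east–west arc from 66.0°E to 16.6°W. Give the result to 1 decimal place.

24.7°E

Signed shortest Δλ from +66.0° to -16.6° is -82.6°.
Midpoint longitude = +66.0° + (-82.6°)/2 = +66.0° − 41.3° = +24.7°.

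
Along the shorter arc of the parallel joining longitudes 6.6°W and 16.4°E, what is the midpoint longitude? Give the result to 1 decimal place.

4.9°E

Signed shortest Δλ from -6.6° to +16.4° is +23.0°.
Midpoint longitude = -6.6° + (+23.0°)/2 = -6.6° + 11.5° = +4.9°.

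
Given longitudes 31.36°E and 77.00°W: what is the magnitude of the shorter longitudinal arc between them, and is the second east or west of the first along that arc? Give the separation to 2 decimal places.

108.36° west

Raw difference: -77.00 − 31.36 = -108.36°.
Normalise into (−180°, 180°]: -108.36° stays -108.36°.
Negative ⇒ the second point lies to the west; separation 108.36°.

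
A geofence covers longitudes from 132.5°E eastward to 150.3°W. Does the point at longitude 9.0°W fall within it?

No

Band width going east from +132.5° to -150.3°: ((-150.3 − 132.5) mod 360) = 77.2°.
Offset of -9.0° east of the west edge: ((-9.0 − 132.5) mod 360) = 218.5°.
218.5° > 77.2° ⇒ outside.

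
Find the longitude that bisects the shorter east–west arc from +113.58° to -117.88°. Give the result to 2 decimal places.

+177.85°

Signed shortest Δλ from +113.58° to -117.88° is +128.54°.
Midpoint longitude = +113.58° + (+128.54°)/2 = +113.58° + 64.27° = +177.85°.
(The naïve average (+113.58 + -117.88)/2 = -2.15° is on the wrong side of the globe.)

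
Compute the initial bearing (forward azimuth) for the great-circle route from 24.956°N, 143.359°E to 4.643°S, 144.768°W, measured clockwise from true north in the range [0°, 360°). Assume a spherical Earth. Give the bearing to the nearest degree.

Δλ = -144.768 − 143.359 = -288.127°; wrapped into (−180°, 180°]: 71.873°.
θ = atan2( sin Δλ · cos φ₂ , cos φ₁ · sin φ₂ − sin φ₁ · cos φ₂ · cos Δλ )
  = atan2(0.94725, -0.20423) = 102.167° → normalised to [0°, 360°): 102.167°.

102°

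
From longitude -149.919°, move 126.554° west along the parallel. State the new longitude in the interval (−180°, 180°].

+83.527°

Start at -149.919°; shift −126.554° → -276.473°.
-276.473° lies outside (−180°, 180°]; add 360° → +83.527°.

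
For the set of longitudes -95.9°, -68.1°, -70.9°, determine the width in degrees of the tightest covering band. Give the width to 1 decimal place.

Sort the longitudes: -95.9°, -70.9°, -68.1°.
Eastward gaps between consecutive values (wrapping around): 25.0°, 2.8°, 332.2°.
Largest gap = 332.2° ⇒ minimal covering band is its complement: 360° − 332.2° = 27.8°.
Band runs from -95.9° eastward to -68.1°.

27.8°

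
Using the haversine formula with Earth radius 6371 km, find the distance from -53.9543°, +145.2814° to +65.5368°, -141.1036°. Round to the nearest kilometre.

Δλ = -141.1036 − 145.2814 = -286.3850°; wrapped into (−180°, 180°]: 73.6150°.
Δφ = 65.5368 − -53.9543 = 119.4911°.
a = sin²(Δφ/2) + cos φ₁ · cos φ₂ · sin²(Δλ/2) = 0.833612.
c = 2·atan2(√a, √(1−a)) = 2.30127 rad → d = 6371·c ≈ 14661.41 km.

14661 km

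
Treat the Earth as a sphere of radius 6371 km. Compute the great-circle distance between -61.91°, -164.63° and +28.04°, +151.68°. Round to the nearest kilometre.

Δλ = 151.68 − -164.63 = 316.31°; wrapped into (−180°, 180°]: -43.69°.
Δφ = 28.04 − -61.91 = 89.95°.
a = sin²(Δφ/2) + cos φ₁ · cos φ₂ · sin²(Δλ/2) = 0.557104.
c = 2·atan2(√a, √(1−a)) = 1.68525 rad → d = 6371·c ≈ 10736.76 km.

10737 km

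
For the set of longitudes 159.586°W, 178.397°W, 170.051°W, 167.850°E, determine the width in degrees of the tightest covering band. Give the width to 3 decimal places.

32.564°

Sort the longitudes: -178.397°, -170.051°, -159.586°, +167.850°.
Eastward gaps between consecutive values (wrapping around): 8.346°, 10.465°, 327.436°, 13.753°.
Largest gap = 327.436° ⇒ minimal covering band is its complement: 360° − 327.436° = 32.564°.
Band runs from +167.850° eastward to -159.586°, crossing the antimeridian.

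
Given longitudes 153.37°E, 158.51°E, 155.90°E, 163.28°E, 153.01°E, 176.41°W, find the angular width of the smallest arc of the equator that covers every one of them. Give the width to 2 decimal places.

30.58°

Sort the longitudes: -176.41°, +153.01°, +153.37°, +155.90°, +158.51°, +163.28°.
Eastward gaps between consecutive values (wrapping around): 329.42°, 0.36°, 2.53°, 2.61°, 4.77°, 20.31°.
Largest gap = 329.42° ⇒ minimal covering band is its complement: 360° − 329.42° = 30.58°.
Band runs from +153.01° eastward to -176.41°, crossing the antimeridian.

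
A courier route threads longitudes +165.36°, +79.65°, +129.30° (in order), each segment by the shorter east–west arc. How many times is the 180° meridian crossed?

0

Leg 1: +165.36° → +79.65°, shortest Δλ = -85.71° (west) — does not cross 180°.
Leg 2: +79.65° → +129.30°, shortest Δλ = 49.65° (east) — does not cross 180°.
Total crossings: 0.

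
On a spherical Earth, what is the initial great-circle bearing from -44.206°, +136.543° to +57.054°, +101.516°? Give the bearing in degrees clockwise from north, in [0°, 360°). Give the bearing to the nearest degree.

341°

Δλ = 101.516 − 136.543 = -35.027°.
θ = atan2( sin Δλ · cos φ₂ , cos φ₁ · sin φ₂ − sin φ₁ · cos φ₂ · cos Δλ )
  = atan2(-0.31215, 0.91207) = -18.893° → normalised to [0°, 360°): 341.107°.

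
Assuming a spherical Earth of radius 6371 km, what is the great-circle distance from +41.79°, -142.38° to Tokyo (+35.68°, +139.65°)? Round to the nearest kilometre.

Δλ = 139.65 − -142.38 = 282.03°; wrapped into (−180°, 180°]: -77.97°.
Δφ = 35.68 − 41.79 = -6.11°.
a = sin²(Δφ/2) + cos φ₁ · cos φ₂ · sin²(Δλ/2) = 0.242543.
c = 2·atan2(√a, √(1−a)) = 1.02989 rad → d = 6371·c ≈ 6561.43 km.

6561 km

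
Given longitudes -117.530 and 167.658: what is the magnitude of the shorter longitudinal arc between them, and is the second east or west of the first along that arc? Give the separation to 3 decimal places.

Raw difference: 167.658 − -117.530 = 285.188°.
Normalise into (−180°, 180°]: 285.188° − 360° = -74.812°.
Negative ⇒ the second point lies to the west; separation 74.812°.

74.812° west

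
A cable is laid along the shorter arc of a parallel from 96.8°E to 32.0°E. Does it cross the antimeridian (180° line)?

Signed shortest Δλ = ((32.0 − 96.8 + 180) mod 360) − 180 = -64.8°.
Going west by 64.8° from +96.8° reaches +32.0° without touching 180°.

No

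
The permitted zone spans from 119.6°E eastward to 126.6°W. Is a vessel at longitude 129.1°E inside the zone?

Band width going east from +119.6° to -126.6°: ((-126.6 − 119.6) mod 360) = 113.8°.
Offset of +129.1° east of the west edge: ((129.1 − 119.6) mod 360) = 9.5°.
9.5° ≤ 113.8° ⇒ inside.

Yes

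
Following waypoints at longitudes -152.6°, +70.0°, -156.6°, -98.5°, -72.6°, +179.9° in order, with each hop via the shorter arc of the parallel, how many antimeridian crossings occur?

Leg 1: -152.6° → +70.0°, shortest Δλ = -137.4° (west) — crosses 180°.
Leg 2: +70.0° → -156.6°, shortest Δλ = 133.4° (east) — crosses 180°.
Leg 3: -156.6° → -98.5°, shortest Δλ = 58.1° (east) — does not cross 180°.
Leg 4: -98.5° → -72.6°, shortest Δλ = 25.9° (east) — does not cross 180°.
Leg 5: -72.6° → +179.9°, shortest Δλ = -107.5° (west) — crosses 180°.
Total crossings: 3.

3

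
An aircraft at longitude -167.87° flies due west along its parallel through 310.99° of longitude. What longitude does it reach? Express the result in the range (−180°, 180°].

-118.86°

Start at -167.87°; shift −310.99° → -478.86°.
-478.86° lies outside (−180°, 180°]; add 360° → -118.86°.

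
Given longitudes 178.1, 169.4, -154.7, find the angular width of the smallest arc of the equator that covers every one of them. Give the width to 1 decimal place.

35.9°

Sort the longitudes: -154.7°, +169.4°, +178.1°.
Eastward gaps between consecutive values (wrapping around): 324.1°, 8.7°, 27.2°.
Largest gap = 324.1° ⇒ minimal covering band is its complement: 360° − 324.1° = 35.9°.
Band runs from +169.4° eastward to -154.7°, crossing the antimeridian.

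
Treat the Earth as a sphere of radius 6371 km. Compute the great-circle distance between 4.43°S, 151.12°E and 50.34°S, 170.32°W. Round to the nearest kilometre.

6243 km

Δλ = -170.32 − 151.12 = -321.44°; wrapped into (−180°, 180°]: 38.56°.
Δφ = -50.34 − -4.43 = -45.91°.
a = sin²(Δφ/2) + cos φ₁ · cos φ₂ · sin²(Δλ/2) = 0.221480.
c = 2·atan2(√a, √(1−a)) = 0.97998 rad → d = 6371·c ≈ 6243.44 km.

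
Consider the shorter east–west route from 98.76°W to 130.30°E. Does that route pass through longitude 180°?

Naïve |130.30 − -98.76| = 229.06° > 180°, so the shorter arc goes the other way round — across 180°.
Signed shortest Δλ = ((130.30 − -98.76 + 180) mod 360) − 180 = -130.94°.
Going west by 130.94° from -98.76° passes through 180° before reaching +130.30°.

Yes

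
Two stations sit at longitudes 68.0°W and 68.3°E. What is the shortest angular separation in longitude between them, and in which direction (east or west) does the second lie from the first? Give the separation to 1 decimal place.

Raw difference: 68.3 − -68.0 = 136.3°.
Normalise into (−180°, 180°]: 136.3° stays 136.3°.
Positive ⇒ the second point lies to the east; separation 136.3°.

136.3° east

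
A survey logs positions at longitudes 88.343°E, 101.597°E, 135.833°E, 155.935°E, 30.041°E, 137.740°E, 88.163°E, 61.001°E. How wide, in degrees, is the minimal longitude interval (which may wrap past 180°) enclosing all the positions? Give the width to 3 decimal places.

Sort the longitudes: +30.041°, +61.001°, +88.163°, +88.343°, +101.597°, +135.833°, +137.740°, +155.935°.
Eastward gaps between consecutive values (wrapping around): 30.960°, 27.162°, 0.180°, 13.254°, 34.236°, 1.907°, 18.195°, 234.106°.
Largest gap = 234.106° ⇒ minimal covering band is its complement: 360° − 234.106° = 125.894°.
Band runs from +30.041° eastward to +155.935°.

125.894°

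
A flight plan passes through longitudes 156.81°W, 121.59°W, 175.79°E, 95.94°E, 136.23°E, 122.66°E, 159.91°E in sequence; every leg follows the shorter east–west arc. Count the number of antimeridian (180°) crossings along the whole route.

1

Leg 1: -156.81° → -121.59°, shortest Δλ = 35.22° (east) — does not cross 180°.
Leg 2: -121.59° → +175.79°, shortest Δλ = -62.62° (west) — crosses 180°.
Leg 3: +175.79° → +95.94°, shortest Δλ = -79.85° (west) — does not cross 180°.
Leg 4: +95.94° → +136.23°, shortest Δλ = 40.29° (east) — does not cross 180°.
Leg 5: +136.23° → +122.66°, shortest Δλ = -13.57° (west) — does not cross 180°.
Leg 6: +122.66° → +159.91°, shortest Δλ = 37.25° (east) — does not cross 180°.
Total crossings: 1.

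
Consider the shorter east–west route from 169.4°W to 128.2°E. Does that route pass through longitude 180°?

Yes

Naïve |128.2 − -169.4| = 297.6° > 180°, so the shorter arc goes the other way round — across 180°.
Signed shortest Δλ = ((128.2 − -169.4 + 180) mod 360) − 180 = -62.4°.
Going west by 62.4° from -169.4° passes through 180° before reaching +128.2°.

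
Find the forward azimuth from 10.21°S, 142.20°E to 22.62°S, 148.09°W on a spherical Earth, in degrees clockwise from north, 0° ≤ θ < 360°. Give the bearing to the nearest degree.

Δλ = -148.09 − 142.20 = -290.29°; wrapped into (−180°, 180°]: 69.71°.
θ = atan2( sin Δλ · cos φ₂ , cos φ₁ · sin φ₂ − sin φ₁ · cos φ₂ · cos Δλ )
  = atan2(0.86580, -0.32179) = 110.388° → normalised to [0°, 360°): 110.388°.

110°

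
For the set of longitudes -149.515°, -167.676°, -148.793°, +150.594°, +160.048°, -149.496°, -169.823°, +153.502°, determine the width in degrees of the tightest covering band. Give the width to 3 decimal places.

Sort the longitudes: -169.823°, -167.676°, -149.515°, -149.496°, -148.793°, +150.594°, +153.502°, +160.048°.
Eastward gaps between consecutive values (wrapping around): 2.147°, 18.161°, 0.019°, 0.703°, 299.387°, 2.908°, 6.546°, 30.129°.
Largest gap = 299.387° ⇒ minimal covering band is its complement: 360° − 299.387° = 60.613°.
Band runs from +150.594° eastward to -148.793°, crossing the antimeridian.

60.613°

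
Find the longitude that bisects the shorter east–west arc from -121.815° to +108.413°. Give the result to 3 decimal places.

+173.299°

Signed shortest Δλ from -121.815° to +108.413° is -129.772°.
Midpoint longitude = -121.815° + (-129.772°)/2 = -121.815° − 64.886° = -186.701°.
Normalise into (−180°, 180°]: +173.299°.
(The naïve average (-121.815 + +108.413)/2 = -6.701° is on the wrong side of the globe.)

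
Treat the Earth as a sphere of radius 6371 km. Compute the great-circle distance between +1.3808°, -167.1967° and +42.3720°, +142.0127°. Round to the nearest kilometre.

6795 km

Δλ = 142.0127 − -167.1967 = 309.2094°; wrapped into (−180°, 180°]: -50.7906°.
Δφ = 42.3720 − 1.3808 = 40.9912°.
a = sin²(Δφ/2) + cos φ₁ · cos φ₂ · sin²(Δλ/2) = 0.258434.
c = 2·atan2(√a, √(1−a)) = 1.06657 rad → d = 6371·c ≈ 6795.10 km.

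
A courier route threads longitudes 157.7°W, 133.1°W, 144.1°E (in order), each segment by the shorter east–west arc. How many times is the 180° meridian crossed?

Leg 1: -157.7° → -133.1°, shortest Δλ = 24.6° (east) — does not cross 180°.
Leg 2: -133.1° → +144.1°, shortest Δλ = -82.8° (west) — crosses 180°.
Total crossings: 1.

1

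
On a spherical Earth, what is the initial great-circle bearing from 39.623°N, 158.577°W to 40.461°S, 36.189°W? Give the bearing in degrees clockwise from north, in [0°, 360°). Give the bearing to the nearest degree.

Δλ = -36.189 − -158.577 = 122.388°.
θ = atan2( sin Δλ · cos φ₂ , cos φ₁ · sin φ₂ − sin φ₁ · cos φ₂ · cos Δλ )
  = atan2(0.64249, -0.23994) = 110.478° → normalised to [0°, 360°): 110.478°.

110°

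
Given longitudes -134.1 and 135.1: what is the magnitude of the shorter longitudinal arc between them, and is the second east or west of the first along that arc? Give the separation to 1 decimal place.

Raw difference: 135.1 − -134.1 = 269.2°.
Normalise into (−180°, 180°]: 269.2° − 360° = -90.8°.
Negative ⇒ the second point lies to the west; separation 90.8°.

90.8° west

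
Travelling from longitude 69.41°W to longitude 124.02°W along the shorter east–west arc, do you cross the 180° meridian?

Signed shortest Δλ = ((-124.02 − -69.41 + 180) mod 360) − 180 = -54.61°.
Going west by 54.61° from -69.41° reaches -124.02° without touching 180°.

No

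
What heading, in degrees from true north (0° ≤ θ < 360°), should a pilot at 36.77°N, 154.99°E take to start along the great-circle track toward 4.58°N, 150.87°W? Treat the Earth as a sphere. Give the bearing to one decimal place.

109.5°

Δλ = -150.87 − 154.99 = -305.86°; wrapped into (−180°, 180°]: 54.14°.
θ = atan2( sin Δλ · cos φ₂ , cos φ₁ · sin φ₂ − sin φ₁ · cos φ₂ · cos Δλ )
  = atan2(0.80786, -0.28558) = 109.469° → normalised to [0°, 360°): 109.469°.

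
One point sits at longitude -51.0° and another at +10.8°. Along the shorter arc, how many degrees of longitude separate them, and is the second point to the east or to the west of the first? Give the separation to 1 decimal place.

61.8° east

Raw difference: 10.8 − -51.0 = 61.8°.
Normalise into (−180°, 180°]: 61.8° stays 61.8°.
Positive ⇒ the second point lies to the east; separation 61.8°.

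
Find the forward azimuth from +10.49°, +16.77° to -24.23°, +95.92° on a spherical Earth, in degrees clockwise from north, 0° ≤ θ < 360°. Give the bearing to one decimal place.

Δλ = 95.92 − 16.77 = 79.15°.
θ = atan2( sin Δλ · cos φ₂ , cos φ₁ · sin φ₂ − sin φ₁ · cos φ₂ · cos Δλ )
  = atan2(0.89560, -0.43479) = 115.895° → normalised to [0°, 360°): 115.895°.

115.9°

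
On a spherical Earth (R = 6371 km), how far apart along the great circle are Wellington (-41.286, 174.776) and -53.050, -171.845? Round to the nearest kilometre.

1648 km

Δλ = -171.845 − 174.776 = -346.621°; wrapped into (−180°, 180°]: 13.379°.
Δφ = -53.050 − -41.286 = -11.764°.
a = sin²(Δφ/2) + cos φ₁ · cos φ₂ · sin²(Δλ/2) = 0.016631.
c = 2·atan2(√a, √(1−a)) = 0.25865 rad → d = 6371·c ≈ 1647.84 km.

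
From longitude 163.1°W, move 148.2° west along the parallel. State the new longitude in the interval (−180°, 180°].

Start at -163.1°; shift −148.2° → -311.3°.
-311.3° lies outside (−180°, 180°]; add 360° → +48.7°.

48.7°E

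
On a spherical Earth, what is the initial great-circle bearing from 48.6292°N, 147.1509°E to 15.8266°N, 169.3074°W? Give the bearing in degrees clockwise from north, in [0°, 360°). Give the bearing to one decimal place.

117.4°

Δλ = -169.3074 − 147.1509 = -316.4583°; wrapped into (−180°, 180°]: 43.5417°.
θ = atan2( sin Δλ · cos φ₂ , cos φ₁ · sin φ₂ − sin φ₁ · cos φ₂ · cos Δλ )
  = atan2(0.66277, -0.34310) = 117.370° → normalised to [0°, 360°): 117.370°.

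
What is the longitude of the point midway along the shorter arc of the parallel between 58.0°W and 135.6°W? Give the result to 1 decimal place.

Signed shortest Δλ from -58.0° to -135.6° is -77.6°.
Midpoint longitude = -58.0° + (-77.6°)/2 = -58.0° − 38.8° = -96.8°.

96.8°W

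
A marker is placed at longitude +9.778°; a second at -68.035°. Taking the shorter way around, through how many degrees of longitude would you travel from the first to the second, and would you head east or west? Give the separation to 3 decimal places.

77.813° west

Raw difference: -68.035 − 9.778 = -77.813°.
Normalise into (−180°, 180°]: -77.813° stays -77.813°.
Negative ⇒ the second point lies to the west; separation 77.813°.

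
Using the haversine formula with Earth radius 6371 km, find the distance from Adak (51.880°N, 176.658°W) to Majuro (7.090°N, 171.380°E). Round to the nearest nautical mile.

Δλ = 171.380 − -176.658 = 348.038°; wrapped into (−180°, 180°]: -11.962°.
Δφ = 7.090 − 51.880 = -44.790°.
a = sin²(Δφ/2) + cos φ₁ · cos φ₂ · sin²(Δλ/2) = 0.151804.
c = 2·atan2(√a, √(1−a)) = 0.80044 rad → d = 6371·c ≈ 5099.60 km ≈ 2753.56 nmi.

2754 nmi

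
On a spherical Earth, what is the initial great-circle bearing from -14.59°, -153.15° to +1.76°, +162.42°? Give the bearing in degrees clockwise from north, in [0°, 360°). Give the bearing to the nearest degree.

287°

Δλ = 162.42 − -153.15 = 315.57°; wrapped into (−180°, 180°]: -44.43°.
θ = atan2( sin Δλ · cos φ₂ , cos φ₁ · sin φ₂ − sin φ₁ · cos φ₂ · cos Δλ )
  = atan2(-0.69971, 0.20952) = -73.330° → normalised to [0°, 360°): 286.670°.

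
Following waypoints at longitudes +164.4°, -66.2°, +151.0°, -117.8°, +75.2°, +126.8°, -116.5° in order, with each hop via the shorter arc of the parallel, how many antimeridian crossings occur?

Leg 1: +164.4° → -66.2°, shortest Δλ = 129.4° (east) — crosses 180°.
Leg 2: -66.2° → +151.0°, shortest Δλ = -142.8° (west) — crosses 180°.
Leg 3: +151.0° → -117.8°, shortest Δλ = 91.2° (east) — crosses 180°.
Leg 4: -117.8° → +75.2°, shortest Δλ = -167.0° (west) — crosses 180°.
Leg 5: +75.2° → +126.8°, shortest Δλ = 51.6° (east) — does not cross 180°.
Leg 6: +126.8° → -116.5°, shortest Δλ = 116.7° (east) — crosses 180°.
Total crossings: 5.

5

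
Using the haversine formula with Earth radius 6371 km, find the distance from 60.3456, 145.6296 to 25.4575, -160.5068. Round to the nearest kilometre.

5608 km

Δλ = -160.5068 − 145.6296 = -306.1364°; wrapped into (−180°, 180°]: 53.8636°.
Δφ = 25.4575 − 60.3456 = -34.8881°.
a = sin²(Δφ/2) + cos φ₁ · cos φ₂ · sin²(Δλ/2) = 0.181509.
c = 2·atan2(√a, √(1−a)) = 0.88022 rad → d = 6371·c ≈ 5607.87 km.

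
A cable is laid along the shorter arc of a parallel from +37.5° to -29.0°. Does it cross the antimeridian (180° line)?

Signed shortest Δλ = ((-29.0 − 37.5 + 180) mod 360) − 180 = -66.5°.
Going west by 66.5° from +37.5° reaches -29.0° without touching 180°.

No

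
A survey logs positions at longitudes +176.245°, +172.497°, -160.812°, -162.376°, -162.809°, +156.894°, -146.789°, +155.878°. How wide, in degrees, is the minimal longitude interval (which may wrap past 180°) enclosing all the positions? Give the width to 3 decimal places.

57.333°

Sort the longitudes: -162.809°, -162.376°, -160.812°, -146.789°, +155.878°, +156.894°, +172.497°, +176.245°.
Eastward gaps between consecutive values (wrapping around): 0.433°, 1.564°, 14.023°, 302.667°, 1.016°, 15.603°, 3.748°, 20.946°.
Largest gap = 302.667° ⇒ minimal covering band is its complement: 360° − 302.667° = 57.333°.
Band runs from +155.878° eastward to -146.789°, crossing the antimeridian.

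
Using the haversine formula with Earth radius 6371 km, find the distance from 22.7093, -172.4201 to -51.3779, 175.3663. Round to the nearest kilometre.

Δλ = 175.3663 − -172.4201 = 347.7864°; wrapped into (−180°, 180°]: -12.2136°.
Δφ = -51.3779 − 22.7093 = -74.0872°.
a = sin²(Δφ/2) + cos φ₁ · cos φ₂ · sin²(Δλ/2) = 0.369429.
c = 2·atan2(√a, √(1−a)) = 1.30659 rad → d = 6371·c ≈ 8324.30 km.

8324 km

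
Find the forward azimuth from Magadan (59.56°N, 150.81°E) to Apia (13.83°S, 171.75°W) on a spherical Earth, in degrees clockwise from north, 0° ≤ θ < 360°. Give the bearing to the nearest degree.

143°

Δλ = -171.75 − 150.81 = -322.56°; wrapped into (−180°, 180°]: 37.44°.
θ = atan2( sin Δλ · cos φ₂ , cos φ₁ · sin φ₂ − sin φ₁ · cos φ₂ · cos Δλ )
  = atan2(0.59031, -0.78581) = 143.086° → normalised to [0°, 360°): 143.086°.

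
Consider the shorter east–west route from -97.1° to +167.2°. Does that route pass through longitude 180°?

Naïve |167.2 − -97.1| = 264.3° > 180°, so the shorter arc goes the other way round — across 180°.
Signed shortest Δλ = ((167.2 − -97.1 + 180) mod 360) − 180 = -95.7°.
Going west by 95.7° from -97.1° passes through 180° before reaching +167.2°.

Yes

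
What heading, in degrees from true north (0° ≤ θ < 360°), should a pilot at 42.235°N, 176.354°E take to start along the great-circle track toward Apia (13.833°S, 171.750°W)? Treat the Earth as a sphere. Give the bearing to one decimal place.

Δλ = -171.750 − 176.354 = -348.104°; wrapped into (−180°, 180°]: 11.896°.
θ = atan2( sin Δλ · cos φ₂ , cos φ₁ · sin φ₂ − sin φ₁ · cos φ₂ · cos Δλ )
  = atan2(0.20016, -0.81568) = 166.213° → normalised to [0°, 360°): 166.213°.

166.2°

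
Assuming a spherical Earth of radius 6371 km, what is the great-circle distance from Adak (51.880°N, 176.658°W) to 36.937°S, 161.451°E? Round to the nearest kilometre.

10103 km

Δλ = 161.451 − -176.658 = 338.109°; wrapped into (−180°, 180°]: -21.891°.
Δφ = -36.937 − 51.880 = -88.817°.
a = sin²(Δφ/2) + cos φ₁ · cos φ₂ · sin²(Δλ/2) = 0.507466.
c = 2·atan2(√a, √(1−a)) = 1.58573 rad → d = 6371·c ≈ 10102.68 km.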